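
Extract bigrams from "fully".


Word: "fully" (length 5)
Number of bigrams = 5 - 2 + 1 = 4
  Position 0: "fu"
  Position 1: "ul"
  Position 2: "ll"
  Position 3: "ly"
Bigrams = "fu", "ul", "ll", "ly"


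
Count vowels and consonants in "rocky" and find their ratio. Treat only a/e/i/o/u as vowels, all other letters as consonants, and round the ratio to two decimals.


Word: "rocky"
Vowels (a,e,i,o,u): 1
Consonants: 4
Ratio = 1/4
= 0.25


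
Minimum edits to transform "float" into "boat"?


Word 1: "float" (length 5)
Word 2: "boat" (length 4)
One optimal edit sequence (insert/delete/substitute each cost 1):
  1. delete 'f'  (+1)
  2. substitute 'l' -> 'b'  (+1)
  3. keep 'o'
  4. keep 'a'
  5. keep 't'
Total edit operations: 2
Edit distance = 2


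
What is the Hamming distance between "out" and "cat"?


Comparing character by character (same length = 3):
  Pos 0: 'o' vs 'c' !=
  Pos 1: 'u' vs 'a' !=
  Pos 2: 't' vs 't' =
Hamming distance = 2


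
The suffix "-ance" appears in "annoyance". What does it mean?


Suffix: -ance
Example: annoyance = annoy + -ance
Meaning = state of


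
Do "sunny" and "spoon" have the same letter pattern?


Pattern of "sunny": [0, 1, 2, 2, 3]
Pattern of "spoon": [0, 1, 2, 2, 3]
Patterns match
Same pattern = Yes


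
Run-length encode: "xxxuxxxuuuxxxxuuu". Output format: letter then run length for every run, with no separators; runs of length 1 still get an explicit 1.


String: "xxxuxxxuuuxxxxuuu"
Scanning for consecutive runs:
  'x' x 3
  'u' x 1
  'x' x 3
  'u' x 3
  'x' x 4
  'u' x 3
RLE = "x3u1x3u3x4u3"


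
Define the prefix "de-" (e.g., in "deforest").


Prefix: de-
Example: deforest = de- + forest
Meaning = remove / reverse


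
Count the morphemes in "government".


Word: "government"
Morphemes: govern / -ment
Each morpheme carries meaning
= 2 morphemes


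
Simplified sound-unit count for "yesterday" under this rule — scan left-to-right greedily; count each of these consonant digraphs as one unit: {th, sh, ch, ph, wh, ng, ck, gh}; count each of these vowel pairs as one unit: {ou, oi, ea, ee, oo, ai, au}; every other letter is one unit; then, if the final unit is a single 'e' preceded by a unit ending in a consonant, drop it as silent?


Word: "yesterday" (9 letters)
Left-to-right scan:
  [1] 'y' (letter)
  [2] 'e' (letter)
  [3] 's' (letter)
  [4] 't' (letter)
  [5] 'e' (letter)
  [6] 'r' (letter)
  [7] 'd' (letter)
  [8] 'a' (letter)
  [9] 'y' (letter)
Units from scan: 9
Sound units = 9 units


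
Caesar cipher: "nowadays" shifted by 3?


Word: "nowadays"
Shift: 3
Each letter → (letter + shift) mod 26:
  'n' (13) + 3 = 16 → 'q'
  'o' (14) + 3 = 17 → 'r'
  'w' (22) + 3 = 25 → 'z'
  'a' (0) + 3 = 3 → 'd'
  'd' (3) + 3 = 6 → 'g'
  'a' (0) + 3 = 3 → 'd'
  'y' (24) + 3 = 1 → 'b'
  's' (18) + 3 = 21 → 'v'
Result = "qrzdgdbv"


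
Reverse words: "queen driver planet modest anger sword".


Original: "queen driver planet modest anger sword"
Words (1..n): queen | driver | planet | modest | anger | sword
Reversed (n..1): sword | anger | modest | planet | driver | queen
Result = "sword anger modest planet driver queen"


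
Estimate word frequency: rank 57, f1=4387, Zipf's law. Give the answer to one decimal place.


Zipf's law: f(r) = f(1) / r
f(1) = 4387
f(57) = 4387 / 57
= 77.0 occurrences


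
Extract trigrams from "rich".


Word: "rich" (length 4)
Number of trigrams = 4 - 3 + 1 = 2
  Position 0: "ric"
  Position 1: "ich"
Trigrams = "ric", "ich"


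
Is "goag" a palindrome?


Word: "goag"
Reversed: "gaog"
Forward == Backward? goag != gaog
Palindrome = No


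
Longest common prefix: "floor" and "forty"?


Word 1: "floor"
Word 2: "forty"
Comparing from start:
  Pos 0: 'f' == 'f'
  Pos 1: 'l' != 'o' (stop)
LCP = "f" (length 1)


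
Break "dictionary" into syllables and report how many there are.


Word: "dictionary"
Syllable breakdown: dic · tion · ar · y
Counting: 4 parts
= 4 syllables


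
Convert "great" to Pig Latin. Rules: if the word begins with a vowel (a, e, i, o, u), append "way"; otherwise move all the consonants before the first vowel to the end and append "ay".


Word: "great"
Starts with consonant(s) → move to end, add 'ay'
Consonant cluster: "gr"
Pig Latin = "eatgray"


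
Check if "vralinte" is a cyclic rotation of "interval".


Word: "interval", Candidate: "vralinte"
Method: check if candidate is substring of word+word
"intervalinterval" contains "vralinte"? No
Is rotation = No


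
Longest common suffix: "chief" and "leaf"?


Word 1: "chief"
Word 2: "leaf"
Comparing from end:
  Pos -1: 'f' == 'f'
  Pos -2: 'e' != 'a' (stop)
LCS = "f" (length 1)


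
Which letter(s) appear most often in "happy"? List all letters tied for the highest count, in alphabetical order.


Word: "happy"
Letter counts:
  'a': 1
  'h': 1
  'p': 2
  'y': 1
Maximum count = 2
Most frequent = 'p' (2 times each)


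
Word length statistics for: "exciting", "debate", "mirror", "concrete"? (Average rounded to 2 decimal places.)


Lengths: "exciting"=8, "debate"=6, "mirror"=6, "concrete"=8
Sum = 28, Count = 4
Average = 28/4 = 7.00
= avg=7.00, min=6, max=8


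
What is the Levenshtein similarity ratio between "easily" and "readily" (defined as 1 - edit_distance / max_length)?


Word 1: "easily" (length 6)
Word 2: "readily" (length 7)
One optimal edit sequence:
  1. insert 'r'  (+1)
  2. keep 'e'
  3. keep 'a'
  4. substitute 's' -> 'd'  (+1)
  5. keep 'i'
  6. keep 'l'
  7. keep 'y'
Edit distance = 2
Max length = max(6, 7) = 7
Similarity = 1 - 2/7
= 0.7143


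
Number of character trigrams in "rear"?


Word: "rear" (length 4)
Number of 3-grams = length - 3 + 1 = 4 - 3 + 1
= 2


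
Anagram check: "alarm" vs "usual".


Word 1: "alarm" → sorted: aalmr
Word 2: "usual" → sorted: alsuu
Same letters? aalmr != alsuu
Anagram = No


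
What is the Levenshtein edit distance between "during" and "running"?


Word 1: "during" (length 6)
Word 2: "running" (length 7)
One optimal edit sequence (insert/delete/substitute each cost 1):
  1. substitute 'd' -> 'r'  (+1)
  2. keep 'u'
  3. insert 'n'  (+1)
  4. substitute 'r' -> 'n'  (+1)
  5. keep 'i'
  6. keep 'n'
  7. keep 'g'
Total edit operations: 3
Edit distance = 3


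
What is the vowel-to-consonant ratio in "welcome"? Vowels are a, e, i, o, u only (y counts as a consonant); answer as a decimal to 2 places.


Word: "welcome"
Vowels (a,e,i,o,u): 3
Consonants: 4
Ratio = 3/4
= 0.75


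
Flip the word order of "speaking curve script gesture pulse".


Original: "speaking curve script gesture pulse"
Words (1..n): speaking | curve | script | gesture | pulse
Reversed (n..1): pulse | gesture | script | curve | speaking
Result = "pulse gesture script curve speaking"


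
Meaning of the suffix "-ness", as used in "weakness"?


Suffix: -ness
As in: weakness -> weak + -ness
Meaning = state of being


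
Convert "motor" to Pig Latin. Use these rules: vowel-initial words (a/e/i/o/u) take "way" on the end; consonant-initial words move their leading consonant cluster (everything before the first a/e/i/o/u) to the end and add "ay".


Word: "motor"
Starts with consonant(s) → move to end, add 'ay'
Consonant cluster: "m"
Pig Latin = "otormay"


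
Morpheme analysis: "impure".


Word: "impure"
Morphemes: im- | pure
Each morpheme carries meaning
= 2 morphemes


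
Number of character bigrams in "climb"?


Word: "climb" (length 5)
Number of 2-grams = length - 2 + 1 = 5 - 2 + 1
= 4


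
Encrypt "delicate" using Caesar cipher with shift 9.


Word: "delicate"
Shift: 9
Each letter → (letter + shift) mod 26:
  'd' (3) + 9 = 12 → 'm'
  'e' (4) + 9 = 13 → 'n'
  'l' (11) + 9 = 20 → 'u'
  'i' (8) + 9 = 17 → 'r'
  'c' (2) + 9 = 11 → 'l'
  'a' (0) + 9 = 9 → 'j'
  't' (19) + 9 = 2 → 'c'
  'e' (4) + 9 = 13 → 'n'
Result = "mnurljcn"


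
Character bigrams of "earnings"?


Word: "earnings" (length 8)
Number of bigrams = 8 - 2 + 1 = 7
  Position 0: "ea"
  Position 1: "ar"
  Position 2: "rn"
  Position 3: "ni"
  Position 4: "in"
  Position 5: "ng"
  Position 6: "gs"
Bigrams = "ea", "ar", "rn", "ni", "in", "ng", "gs"


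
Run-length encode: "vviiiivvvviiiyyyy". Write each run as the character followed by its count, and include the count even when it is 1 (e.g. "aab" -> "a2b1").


String: "vviiiivvvviiiyyyy"
Scanning for consecutive runs:
  'v' x 2
  'i' x 4
  'v' x 4
  'i' x 3
  'y' x 4
RLE = "v2i4v4i3y4"


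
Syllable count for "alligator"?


Word: "alligator"
Syllable breakdown: al / li / ga / tor
Counting: 4 parts
= 4 syllables


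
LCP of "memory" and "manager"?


Word 1: "memory"
Word 2: "manager"
Comparing from start:
  Pos 0: 'm' == 'm'
  Pos 1: 'e' != 'a' (stop)
LCP = "m" (length 1)


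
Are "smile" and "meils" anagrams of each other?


Word 1: "smile" → sorted: eilms
Word 2: "meils" → sorted: eilms
Same letters? eilms == eilms
Anagram = Yes


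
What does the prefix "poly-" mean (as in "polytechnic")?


Prefix: poly-
Example: polytechnic (poly- + technic)
Meaning = many


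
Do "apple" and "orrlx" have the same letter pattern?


Pattern of "apple": [0, 1, 1, 2, 3]
Pattern of "orrlx": [0, 1, 1, 2, 3]
Patterns match
Same pattern = Yes


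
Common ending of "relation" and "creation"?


Word 1: "relation"
Word 2: "creation"
Comparing from end:
  Pos -1: 'n' == 'n'
  Pos -2: 'o' == 'o'
  Pos -3: 'i' == 'i'
  Pos -4: 't' == 't'
  Pos -5: 'a' == 'a'
  Pos -6: 'l' != 'e' (stop)
LCS = "ation" (length 5)


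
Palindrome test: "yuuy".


Word: "yuuy"
Reversed: "yuuy"
Forward == Backward? yuuy == yuuy
Palindrome = Yes


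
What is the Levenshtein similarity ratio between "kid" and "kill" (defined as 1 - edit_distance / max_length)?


Word 1: "kid" (length 3)
Word 2: "kill" (length 4)
One optimal edit sequence:
  1. keep 'k'
  2. keep 'i'
  3. insert 'l'  (+1)
  4. substitute 'd' -> 'l'  (+1)
Edit distance = 2
Max length = max(3, 4) = 4
Similarity = 1 - 2/4
= 0.5000


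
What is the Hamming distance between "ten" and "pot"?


Comparing character by character (same length = 3):
  Pos 0: 't' vs 'p' !=
  Pos 1: 'e' vs 'o' !=
  Pos 2: 'n' vs 't' !=
Hamming distance = 3


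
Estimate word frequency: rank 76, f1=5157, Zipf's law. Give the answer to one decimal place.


Zipf's law: f(r) = f(1) / r
f(1) = 5157
f(76) = 5157 / 76
= 67.9 occurrences


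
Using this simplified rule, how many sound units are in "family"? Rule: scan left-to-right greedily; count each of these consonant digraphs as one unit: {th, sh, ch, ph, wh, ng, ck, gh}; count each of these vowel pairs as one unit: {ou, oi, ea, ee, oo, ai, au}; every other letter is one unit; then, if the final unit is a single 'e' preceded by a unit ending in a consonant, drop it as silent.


Word: "family" (6 letters)
Left-to-right scan:
  1. 'f' (letter)
  2. 'a' (letter)
  3. 'm' (letter)
  4. 'i' (letter)
  5. 'l' (letter)
  6. 'y' (letter)
Units from scan: 6
Sound units = 6 units


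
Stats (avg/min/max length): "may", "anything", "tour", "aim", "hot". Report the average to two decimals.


Lengths: "may"=3, "anything"=8, "tour"=4, "aim"=3, "hot"=3
Sum = 21, Count = 5
Average = 21/5 = 4.20
= avg=4.20, min=3, max=8


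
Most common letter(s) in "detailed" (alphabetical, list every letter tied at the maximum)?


Word: "detailed"
Letter counts:
  'a': 1
  'd': 2
  'e': 2
  'i': 1
  'l': 1
  't': 1
Maximum count = 2
Most frequent = 'd', 'e' (2 times each)


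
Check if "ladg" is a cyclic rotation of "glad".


Word: "glad", Candidate: "ladg"
Method: check if candidate is substring of word+word
"gladglad" contains "ladg"? Yes
Is rotation = Yes


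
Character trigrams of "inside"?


Word: "inside" (length 6)
Number of trigrams = 6 - 3 + 1 = 4
  Position 0: "ins"
  Position 1: "nsi"
  Position 2: "sid"
  Position 3: "ide"
Trigrams = "ins", "nsi", "sid", "ide"


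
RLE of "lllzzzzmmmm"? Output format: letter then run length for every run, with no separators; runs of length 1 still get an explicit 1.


String: "lllzzzzmmmm"
Scanning for consecutive runs:
  'l' x 3
  'z' x 4
  'm' x 4
RLE = "l3z4m4"


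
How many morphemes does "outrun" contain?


Word: "outrun"
Morphemes: out- + run
Each morpheme carries meaning
= 2 morphemes


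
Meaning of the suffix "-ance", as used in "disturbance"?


Suffix: -ance
As in: disturbance -> disturb + -ance
Meaning = state of


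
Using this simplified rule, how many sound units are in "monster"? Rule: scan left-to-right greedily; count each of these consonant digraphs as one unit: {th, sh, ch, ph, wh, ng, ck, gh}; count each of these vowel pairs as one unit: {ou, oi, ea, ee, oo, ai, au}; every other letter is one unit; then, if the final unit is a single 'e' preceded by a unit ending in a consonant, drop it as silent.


Word: "monster" (7 letters)
Left-to-right scan:
  (1) 'm' (letter)
  (2) 'o' (letter)
  (3) 'n' (letter)
  (4) 's' (letter)
  (5) 't' (letter)
  (6) 'e' (letter)
  (7) 'r' (letter)
Units from scan: 7
Sound units = 7 units


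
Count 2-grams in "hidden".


Word: "hidden" (length 6)
Number of 2-grams = length - 2 + 1 = 6 - 2 + 1
= 5


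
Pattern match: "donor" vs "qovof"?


Pattern of "donor": [0, 1, 2, 1, 3]
Pattern of "qovof": [0, 1, 2, 1, 3]
Patterns match
Same pattern = Yes


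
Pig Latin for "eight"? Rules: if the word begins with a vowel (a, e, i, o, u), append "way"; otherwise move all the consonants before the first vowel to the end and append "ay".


Word: "eight"
Starts with vowel → add 'way'
Pig Latin = "eightway"


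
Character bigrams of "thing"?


Word: "thing" (length 5)
Number of bigrams = 5 - 2 + 1 = 4
  Position 0: "th"
  Position 1: "hi"
  Position 2: "in"
  Position 3: "ng"
Bigrams = "th", "hi", "in", "ng"


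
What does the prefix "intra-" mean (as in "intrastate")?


Prefix: intra-
Example: intrastate (intra- + state)
Meaning = within


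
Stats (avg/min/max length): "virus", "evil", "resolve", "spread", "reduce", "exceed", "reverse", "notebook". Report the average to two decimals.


Lengths: "virus"=5, "evil"=4, "resolve"=7, "spread"=6, "reduce"=6, "exceed"=6, "reverse"=7, "notebook"=8
Sum = 49, Count = 8
Average = 49/8 = 6.13
= avg=6.13, min=4, max=8


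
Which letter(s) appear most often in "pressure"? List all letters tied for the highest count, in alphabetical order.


Word: "pressure"
Letter counts:
  'e': 2
  'p': 1
  'r': 2
  's': 2
  'u': 1
Maximum count = 2
Most frequent = 'e', 'r', 's' (2 times each)


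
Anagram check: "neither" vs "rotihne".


Word 1: "neither" → sorted: eehinrt
Word 2: "rotihne" → sorted: ehinort
Same letters? eehinrt != ehinort
Anagram = No


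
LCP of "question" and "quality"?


Word 1: "question"
Word 2: "quality"
Comparing from start:
  Pos 0: 'q' == 'q'
  Pos 1: 'u' == 'u'
  Pos 2: 'e' != 'a' (stop)
LCP = "qu" (length 2)


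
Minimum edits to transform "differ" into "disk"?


Word 1: "differ" (length 6)
Word 2: "disk" (length 4)
One optimal edit sequence (insert/delete/substitute each cost 1):
  1. keep 'd'
  2. keep 'i'
  3. delete 'f'  (+1)
  4. delete 'f'  (+1)
  5. substitute 'e' -> 's'  (+1)
  6. substitute 'r' -> 'k'  (+1)
Total edit operations: 4
Edit distance = 4


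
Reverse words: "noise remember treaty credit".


Original: "noise remember treaty credit"
Words (1..n): noise | remember | treaty | credit
Reversed (n..1): credit | treaty | remember | noise
Result = "credit treaty remember noise"


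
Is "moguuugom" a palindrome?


Word: "moguuugom"
Reversed: "moguuugom"
Forward == Backward? moguuugom == moguuugom
Palindrome = Yes


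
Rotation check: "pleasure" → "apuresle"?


Word: "pleasure", Candidate: "apuresle"
Method: check if candidate is substring of word+word
"pleasurepleasure" contains "apuresle"? No
Is rotation = No


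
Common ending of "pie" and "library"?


Word 1: "pie"
Word 2: "library"
Comparing from end:
  Pos -1: 'e' != 'y' (stop)
LCS = "" (length 0)


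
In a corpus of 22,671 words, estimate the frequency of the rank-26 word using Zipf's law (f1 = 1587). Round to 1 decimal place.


Zipf's law: f(r) = f(1) / r
f(1) = 1587
f(26) = 1587 / 26
= 61.0 occurrences


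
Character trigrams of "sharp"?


Word: "sharp" (length 5)
Number of trigrams = 5 - 3 + 1 = 3
  Position 0: "sha"
  Position 1: "har"
  Position 2: "arp"
Trigrams = "sha", "har", "arp"


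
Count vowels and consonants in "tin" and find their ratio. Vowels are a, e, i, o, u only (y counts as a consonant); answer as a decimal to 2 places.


Word: "tin"
Vowels (a,e,i,o,u): 1
Consonants: 2
Ratio = 1/2
= 0.50


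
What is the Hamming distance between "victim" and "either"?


Comparing character by character (same length = 6):
  Pos 0: 'v' vs 'e' !=
  Pos 1: 'i' vs 'i' =
  Pos 2: 'c' vs 't' !=
  Pos 3: 't' vs 'h' !=
  Pos 4: 'i' vs 'e' !=
  Pos 5: 'm' vs 'r' !=
Hamming distance = 5


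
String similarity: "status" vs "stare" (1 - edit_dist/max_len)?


Word 1: "status" (length 6)
Word 2: "stare" (length 5)
One optimal edit sequence:
  1. keep 's'
  2. keep 't'
  3. keep 'a'
  4. delete 't'  (+1)
  5. substitute 'u' -> 'r'  (+1)
  6. substitute 's' -> 'e'  (+1)
Edit distance = 3
Max length = max(6, 5) = 6
Similarity = 1 - 3/6
= 0.5000


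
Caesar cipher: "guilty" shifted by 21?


Word: "guilty"
Shift: 21
Each letter → (letter + shift) mod 26:
  'g' (6) + 21 = 1 → 'b'
  'u' (20) + 21 = 15 → 'p'
  'i' (8) + 21 = 3 → 'd'
  'l' (11) + 21 = 6 → 'g'
  't' (19) + 21 = 14 → 'o'
  'y' (24) + 21 = 19 → 't'
Result = "bpdgot"


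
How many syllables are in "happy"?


Word: "happy"
Syllable breakdown: hap-py
Counting: 2 parts
= 2 syllables


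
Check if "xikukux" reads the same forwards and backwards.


Word: "xikukux"
Reversed: "xukukix"
Forward == Backward? xikukux != xukukix
Palindrome = No


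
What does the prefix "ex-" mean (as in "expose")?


Prefix: ex-
As in: expose -> ex- + pose
Meaning = out / former


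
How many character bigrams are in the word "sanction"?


Word: "sanction" (length 8)
Number of 2-grams = length - 2 + 1 = 8 - 2 + 1
= 7


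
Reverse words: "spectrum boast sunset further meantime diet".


Original: "spectrum boast sunset further meantime diet"
Words (1..n): spectrum | boast | sunset | further | meantime | diet
Reversed (n..1): diet | meantime | further | sunset | boast | spectrum
Result = "diet meantime further sunset boast spectrum"


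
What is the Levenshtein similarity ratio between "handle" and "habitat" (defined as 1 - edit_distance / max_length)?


Word 1: "handle" (length 6)
Word 2: "habitat" (length 7)
One optimal edit sequence:
  1. keep 'h'
  2. keep 'a'
  3. insert 'b'  (+1)
  4. substitute 'n' -> 'i'  (+1)
  5. substitute 'd' -> 't'  (+1)
  6. substitute 'l' -> 'a'  (+1)
  7. substitute 'e' -> 't'  (+1)
Edit distance = 5
Max length = max(6, 7) = 7
Similarity = 1 - 5/7
= 0.2857


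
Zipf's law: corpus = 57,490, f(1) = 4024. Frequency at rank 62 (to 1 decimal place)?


Zipf's law: f(r) = f(1) / r
f(1) = 4024
f(62) = 4024 / 62
= 64.9 occurrences


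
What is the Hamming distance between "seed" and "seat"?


Comparing character by character (same length = 4):
  Pos 0: 's' vs 's' =
  Pos 1: 'e' vs 'e' =
  Pos 2: 'e' vs 'a' !=
  Pos 3: 'd' vs 't' !=
Hamming distance = 2


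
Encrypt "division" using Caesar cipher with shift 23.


Word: "division"
Shift: 23
Each letter → (letter + shift) mod 26:
  'd' (3) + 23 = 0 → 'a'
  'i' (8) + 23 = 5 → 'f'
  'v' (21) + 23 = 18 → 's'
  'i' (8) + 23 = 5 → 'f'
  's' (18) + 23 = 15 → 'p'
  'i' (8) + 23 = 5 → 'f'
  'o' (14) + 23 = 11 → 'l'
  'n' (13) + 23 = 10 → 'k'
Result = "afsfpflk"


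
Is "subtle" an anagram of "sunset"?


Word 1: "sunset" → sorted: ensstu
Word 2: "subtle" → sorted: belstu
Same letters? ensstu != belstu
Anagram = No


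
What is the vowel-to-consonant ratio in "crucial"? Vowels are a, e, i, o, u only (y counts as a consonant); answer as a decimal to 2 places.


Word: "crucial"
Vowels (a,e,i,o,u): 3
Consonants: 4
Ratio = 3/4
= 0.75


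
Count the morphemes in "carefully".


Word: "carefully"
Morphemes: care / -ful / -ly
Each morpheme carries meaning
= 3 morphemes


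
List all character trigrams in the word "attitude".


Word: "attitude" (length 8)
Number of trigrams = 8 - 3 + 1 = 6
  Position 0: "att"
  Position 1: "tti"
  Position 2: "tit"
  Position 3: "itu"
  Position 4: "tud"
  Position 5: "ude"
Trigrams = "att", "tti", "tit", "itu", "tud", "ude"


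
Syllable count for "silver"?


Word: "silver"
Syllable breakdown: sil · ver
Counting: 2 parts
= 2 syllables


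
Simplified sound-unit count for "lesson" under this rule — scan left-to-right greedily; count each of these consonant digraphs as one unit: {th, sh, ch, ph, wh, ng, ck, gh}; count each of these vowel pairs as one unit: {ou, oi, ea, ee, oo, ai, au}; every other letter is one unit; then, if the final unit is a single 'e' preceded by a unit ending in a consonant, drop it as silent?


Word: "lesson" (6 letters)
Left-to-right scan:
  1. 'l' (letter)
  2. 'e' (letter)
  3. 's' (letter)
  4. 's' (letter)
  5. 'o' (letter)
  6. 'n' (letter)
Units from scan: 6
Sound units = 6 units


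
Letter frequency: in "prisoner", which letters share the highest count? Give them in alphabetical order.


Word: "prisoner"
Letter counts:
  'e': 1
  'i': 1
  'n': 1
  'o': 1
  'p': 1
  'r': 2
  's': 1
Maximum count = 2
Most frequent = 'r' (2 times each)


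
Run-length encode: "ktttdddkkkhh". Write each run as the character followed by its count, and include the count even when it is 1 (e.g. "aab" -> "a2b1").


String: "ktttdddkkkhh"
Scanning for consecutive runs:
  'k' x 1
  't' x 3
  'd' x 3
  'k' x 3
  'h' x 2
RLE = "k1t3d3k3h2"


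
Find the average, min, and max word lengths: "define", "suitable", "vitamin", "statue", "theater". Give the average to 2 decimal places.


Lengths: "define"=6, "suitable"=8, "vitamin"=7, "statue"=6, "theater"=7
Sum = 34, Count = 5
Average = 34/5 = 6.80
= avg=6.80, min=6, max=8


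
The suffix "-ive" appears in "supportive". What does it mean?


Suffix: -ive
Example: supportive = support + -ive
Meaning = tending to


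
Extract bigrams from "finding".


Word: "finding" (length 7)
Number of bigrams = 7 - 2 + 1 = 6
  Position 0: "fi"
  Position 1: "in"
  Position 2: "nd"
  Position 3: "di"
  Position 4: "in"
  Position 5: "ng"
Bigrams = "fi", "in", "nd", "di", "in", "ng"


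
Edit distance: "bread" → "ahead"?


Word 1: "bread" (length 5)
Word 2: "ahead" (length 5)
One optimal edit sequence (insert/delete/substitute each cost 1):
  1. substitute 'b' -> 'a'  (+1)
  2. substitute 'r' -> 'h'  (+1)
  3. keep 'e'
  4. keep 'a'
  5. keep 'd'
Total edit operations: 2
Edit distance = 2


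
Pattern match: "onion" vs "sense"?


Pattern of "onion": [0, 1, 2, 0, 1]
Pattern of "sense": [0, 1, 2, 0, 1]
Patterns match
Same pattern = Yes


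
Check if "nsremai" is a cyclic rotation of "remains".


Word: "remains", Candidate: "nsremai"
Method: check if candidate is substring of word+word
"remainsremains" contains "nsremai"? Yes
Is rotation = Yes


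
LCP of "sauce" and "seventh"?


Word 1: "sauce"
Word 2: "seventh"
Comparing from start:
  Pos 0: 's' == 's'
  Pos 1: 'a' != 'e' (stop)
LCP = "s" (length 1)


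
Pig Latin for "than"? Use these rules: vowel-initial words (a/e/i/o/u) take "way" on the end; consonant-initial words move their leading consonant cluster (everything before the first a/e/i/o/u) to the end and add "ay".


Word: "than"
Starts with consonant(s) → move to end, add 'ay'
Consonant cluster: "th"
Pig Latin = "anthay"


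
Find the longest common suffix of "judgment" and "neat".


Word 1: "judgment"
Word 2: "neat"
Comparing from end:
  Pos -1: 't' == 't'
  Pos -2: 'n' != 'a' (stop)
LCS = "t" (length 1)


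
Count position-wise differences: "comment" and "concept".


Comparing character by character (same length = 7):
  Pos 0: 'c' vs 'c' =
  Pos 1: 'o' vs 'o' =
  Pos 2: 'm' vs 'n' !=
  Pos 3: 'm' vs 'c' !=
  Pos 4: 'e' vs 'e' =
  Pos 5: 'n' vs 'p' !=
  Pos 6: 't' vs 't' =
Hamming distance = 3


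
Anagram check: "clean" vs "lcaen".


Word 1: "clean" → sorted: aceln
Word 2: "lcaen" → sorted: aceln
Same letters? aceln == aceln
Anagram = Yes


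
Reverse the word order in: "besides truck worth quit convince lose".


Original: "besides truck worth quit convince lose"
Words (1..n): besides | truck | worth | quit | convince | lose
Reversed (n..1): lose | convince | quit | worth | truck | besides
Result = "lose convince quit worth truck besides"


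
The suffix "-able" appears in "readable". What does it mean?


Suffix: -able
Example: readable (read + -able)
Meaning = capable of


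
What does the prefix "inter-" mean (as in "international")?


Prefix: inter-
Example: international = inter- + national
Meaning = between


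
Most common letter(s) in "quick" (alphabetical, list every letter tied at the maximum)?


Word: "quick"
Letter counts:
  'c': 1
  'i': 1
  'k': 1
  'q': 1
  'u': 1
Maximum count = 1
Most frequent = 'c', 'i', 'k', 'q', 'u' (1 time each)


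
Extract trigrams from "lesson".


Word: "lesson" (length 6)
Number of trigrams = 6 - 3 + 1 = 4
  Position 0: "les"
  Position 1: "ess"
  Position 2: "sso"
  Position 3: "son"
Trigrams = "les", "ess", "sso", "son"


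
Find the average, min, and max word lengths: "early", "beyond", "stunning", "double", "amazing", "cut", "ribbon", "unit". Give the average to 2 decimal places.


Lengths: "early"=5, "beyond"=6, "stunning"=8, "double"=6, "amazing"=7, "cut"=3, "ribbon"=6, "unit"=4
Sum = 45, Count = 8
Average = 45/8 = 5.63
= avg=5.63, min=3, max=8


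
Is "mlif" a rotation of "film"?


Word: "film", Candidate: "mlif"
Method: check if candidate is substring of word+word
"filmfilm" contains "mlif"? No
Is rotation = No


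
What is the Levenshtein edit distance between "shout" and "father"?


Word 1: "shout" (length 5)
Word 2: "father" (length 6)
One optimal edit sequence (insert/delete/substitute each cost 1):
  1. insert 'f'  (+1)
  2. substitute 's' -> 'a'  (+1)
  3. substitute 'h' -> 't'  (+1)
  4. substitute 'o' -> 'h'  (+1)
  5. substitute 'u' -> 'e'  (+1)
  6. substitute 't' -> 'r'  (+1)
Total edit operations: 6
Edit distance = 6


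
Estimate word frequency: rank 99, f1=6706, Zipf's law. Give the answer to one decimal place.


Zipf's law: f(r) = f(1) / r
f(1) = 6706
f(99) = 6706 / 99
= 67.7 occurrences


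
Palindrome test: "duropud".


Word: "duropud"
Reversed: "duporud"
Forward == Backward? duropud != duporud
Palindrome = No


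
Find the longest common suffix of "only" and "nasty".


Word 1: "only"
Word 2: "nasty"
Comparing from end:
  Pos -1: 'y' == 'y'
  Pos -2: 'l' != 't' (stop)
LCS = "y" (length 1)


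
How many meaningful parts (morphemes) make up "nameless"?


Word: "nameless"
Morphemes: name + -less
Each morpheme carries meaning
= 2 morphemes


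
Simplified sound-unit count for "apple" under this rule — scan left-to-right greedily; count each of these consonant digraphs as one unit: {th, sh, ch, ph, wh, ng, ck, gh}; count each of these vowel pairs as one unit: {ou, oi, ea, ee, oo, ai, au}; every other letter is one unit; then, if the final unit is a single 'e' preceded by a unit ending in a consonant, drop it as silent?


Word: "apple" (5 letters)
Left-to-right scan:
  (1) 'a' (letter)
  (2) 'p' (letter)
  (3) 'p' (letter)
  (4) 'l' (letter)
  (5) 'e' (letter)
Units from scan: 5
Final unit is 'e' after a consonant -> drop as silent (-1)
Sound units = 4 units


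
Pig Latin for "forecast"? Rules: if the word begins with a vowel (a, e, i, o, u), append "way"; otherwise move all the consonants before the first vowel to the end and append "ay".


Word: "forecast"
Starts with consonant(s) → move to end, add 'ay'
Consonant cluster: "f"
Pig Latin = "orecastfay"


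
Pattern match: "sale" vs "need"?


Pattern of "sale": [0, 1, 2, 3]
Pattern of "need": [0, 1, 1, 2]
Patterns do not match
Same pattern = No


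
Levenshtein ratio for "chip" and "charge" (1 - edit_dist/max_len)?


Word 1: "chip" (length 4)
Word 2: "charge" (length 6)
One optimal edit sequence:
  1. keep 'c'
  2. keep 'h'
  3. insert 'a'  (+1)
  4. insert 'r'  (+1)
  5. substitute 'i' -> 'g'  (+1)
  6. substitute 'p' -> 'e'  (+1)
Edit distance = 4
Max length = max(4, 6) = 6
Similarity = 1 - 4/6
= 0.3333


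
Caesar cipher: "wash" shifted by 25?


Word: "wash"
Shift: 25
Each letter → (letter + shift) mod 26:
  'w' (22) + 25 = 21 → 'v'
  'a' (0) + 25 = 25 → 'z'
  's' (18) + 25 = 17 → 'r'
  'h' (7) + 25 = 6 → 'g'
Result = "vzrg"


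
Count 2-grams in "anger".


Word: "anger" (length 5)
Number of 2-grams = length - 2 + 1 = 5 - 2 + 1
= 4


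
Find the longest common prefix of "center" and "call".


Word 1: "center"
Word 2: "call"
Comparing from start:
  Pos 0: 'c' == 'c'
  Pos 1: 'e' != 'a' (stop)
LCP = "c" (length 1)


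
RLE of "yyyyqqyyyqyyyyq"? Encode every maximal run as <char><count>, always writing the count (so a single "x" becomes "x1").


String: "yyyyqqyyyqyyyyq"
Scanning for consecutive runs:
  'y' x 4
  'q' x 2
  'y' x 3
  'q' x 1
  'y' x 4
  'q' x 1
RLE = "y4q2y3q1y4q1"


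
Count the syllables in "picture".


Word: "picture"
Syllable breakdown: pic-ture
Counting: 2 parts
= 2 syllables


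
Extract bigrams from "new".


Word: "new" (length 3)
Number of bigrams = 3 - 2 + 1 = 2
  Position 0: "ne"
  Position 1: "ew"
Bigrams = "ne", "ew"


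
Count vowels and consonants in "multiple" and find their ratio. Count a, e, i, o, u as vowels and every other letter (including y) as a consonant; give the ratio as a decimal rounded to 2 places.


Word: "multiple"
Vowels (a,e,i,o,u): 3
Consonants: 5
Ratio = 3/5
= 0.60


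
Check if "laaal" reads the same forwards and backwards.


Word: "laaal"
Reversed: "laaal"
Forward == Backward? laaal == laaal
Palindrome = Yes


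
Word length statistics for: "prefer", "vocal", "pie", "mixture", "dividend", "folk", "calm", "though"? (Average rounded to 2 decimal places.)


Lengths: "prefer"=6, "vocal"=5, "pie"=3, "mixture"=7, "dividend"=8, "folk"=4, "calm"=4, "though"=6
Sum = 43, Count = 8
Average = 43/8 = 5.38
= avg=5.38, min=3, max=8


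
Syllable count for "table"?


Word: "table"
Syllable breakdown: ta · ble
Counting: 2 parts
= 2 syllables


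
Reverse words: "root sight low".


Original: "root sight low"
Words (1..n): root | sight | low
Reversed (n..1): low | sight | root
Result = "low sight root"


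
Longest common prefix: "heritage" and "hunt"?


Word 1: "heritage"
Word 2: "hunt"
Comparing from start:
  Pos 0: 'h' == 'h'
  Pos 1: 'e' != 'u' (stop)
LCP = "h" (length 1)


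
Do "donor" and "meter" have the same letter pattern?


Pattern of "donor": [0, 1, 2, 1, 3]
Pattern of "meter": [0, 1, 2, 1, 3]
Patterns match
Same pattern = Yes


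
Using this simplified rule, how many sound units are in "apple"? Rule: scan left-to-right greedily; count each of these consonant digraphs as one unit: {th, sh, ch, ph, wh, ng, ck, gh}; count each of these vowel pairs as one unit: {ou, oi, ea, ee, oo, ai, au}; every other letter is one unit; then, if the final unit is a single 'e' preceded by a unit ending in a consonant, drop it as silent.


Word: "apple" (5 letters)
Left-to-right scan:
  1. 'a' (letter)
  2. 'p' (letter)
  3. 'p' (letter)
  4. 'l' (letter)
  5. 'e' (letter)
Units from scan: 5
Final unit is 'e' after a consonant -> drop as silent (-1)
Sound units = 4 units


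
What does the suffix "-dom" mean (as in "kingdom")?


Suffix: -dom
Example: kingdom = king + -dom
Meaning = state / realm


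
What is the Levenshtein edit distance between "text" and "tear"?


Word 1: "text" (length 4)
Word 2: "tear" (length 4)
One optimal edit sequence (insert/delete/substitute each cost 1):
  1. keep 't'
  2. keep 'e'
  3. substitute 'x' -> 'a'  (+1)
  4. substitute 't' -> 'r'  (+1)
Total edit operations: 2
Edit distance = 2


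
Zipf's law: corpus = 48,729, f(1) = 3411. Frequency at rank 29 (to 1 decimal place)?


Zipf's law: f(r) = f(1) / r
f(1) = 3411
f(29) = 3411 / 29
= 117.6 occurrences


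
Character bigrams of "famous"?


Word: "famous" (length 6)
Number of bigrams = 6 - 2 + 1 = 5
  Position 0: "fa"
  Position 1: "am"
  Position 2: "mo"
  Position 3: "ou"
  Position 4: "us"
Bigrams = "fa", "am", "mo", "ou", "us"


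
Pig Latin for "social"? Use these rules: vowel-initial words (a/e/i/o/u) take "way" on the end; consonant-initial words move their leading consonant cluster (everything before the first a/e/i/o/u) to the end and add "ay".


Word: "social"
Starts with consonant(s) → move to end, add 'ay'
Consonant cluster: "s"
Pig Latin = "ocialsay"


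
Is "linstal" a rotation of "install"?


Word: "install", Candidate: "linstal"
Method: check if candidate is substring of word+word
"installinstall" contains "linstal"? Yes
Is rotation = Yes


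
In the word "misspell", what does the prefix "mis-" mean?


Prefix: mis-
Example: misspell (mis- + spell)
Meaning = wrongly


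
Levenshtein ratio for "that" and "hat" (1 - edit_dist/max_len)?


Word 1: "that" (length 4)
Word 2: "hat" (length 3)
One optimal edit sequence:
  1. delete 't'  (+1)
  2. keep 'h'
  3. keep 'a'
  4. keep 't'
Edit distance = 1
Max length = max(4, 3) = 4
Similarity = 1 - 1/4
= 0.7500


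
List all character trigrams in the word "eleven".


Word: "eleven" (length 6)
Number of trigrams = 6 - 3 + 1 = 4
  Position 0: "ele"
  Position 1: "lev"
  Position 2: "eve"
  Position 3: "ven"
Trigrams = "ele", "lev", "eve", "ven"


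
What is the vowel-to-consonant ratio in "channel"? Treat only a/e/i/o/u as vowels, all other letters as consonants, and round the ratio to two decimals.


Word: "channel"
Vowels (a,e,i,o,u): 2
Consonants: 5
Ratio = 2/5
= 0.40


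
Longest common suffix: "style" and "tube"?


Word 1: "style"
Word 2: "tube"
Comparing from end:
  Pos -1: 'e' == 'e'
  Pos -2: 'l' != 'b' (stop)
LCS = "e" (length 1)


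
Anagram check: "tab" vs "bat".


Word 1: "tab" → sorted: abt
Word 2: "bat" → sorted: abt
Same letters? abt == abt
Anagram = Yes


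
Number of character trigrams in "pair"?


Word: "pair" (length 4)
Number of 3-grams = length - 3 + 1 = 4 - 3 + 1
= 2


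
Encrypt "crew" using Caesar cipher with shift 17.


Word: "crew"
Shift: 17
Each letter → (letter + shift) mod 26:
  'c' (2) + 17 = 19 → 't'
  'r' (17) + 17 = 8 → 'i'
  'e' (4) + 17 = 21 → 'v'
  'w' (22) + 17 = 13 → 'n'
Result = "tivn"


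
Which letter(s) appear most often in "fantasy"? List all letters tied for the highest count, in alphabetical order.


Word: "fantasy"
Letter counts:
  'a': 2
  'f': 1
  'n': 1
  's': 1
  't': 1
  'y': 1
Maximum count = 2
Most frequent = 'a' (2 times each)


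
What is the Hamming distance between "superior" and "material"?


Comparing character by character (same length = 8):
  Pos 0: 's' vs 'm' !=
  Pos 1: 'u' vs 'a' !=
  Pos 2: 'p' vs 't' !=
  Pos 3: 'e' vs 'e' =
  Pos 4: 'r' vs 'r' =
  Pos 5: 'i' vs 'i' =
  Pos 6: 'o' vs 'a' !=
  Pos 7: 'r' vs 'l' !=
Hamming distance = 5


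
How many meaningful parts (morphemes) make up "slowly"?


Word: "slowly"
Morphemes: slow | -ly
Each morpheme carries meaning
= 2 morphemes


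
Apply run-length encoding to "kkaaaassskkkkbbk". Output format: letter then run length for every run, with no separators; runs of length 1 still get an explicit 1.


String: "kkaaaassskkkkbbk"
Scanning for consecutive runs:
  'k' x 2
  'a' x 4
  's' x 3
  'k' x 4
  'b' x 2
  'k' x 1
RLE = "k2a4s3k4b2k1"


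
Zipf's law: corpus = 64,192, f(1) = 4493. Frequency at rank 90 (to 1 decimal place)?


Zipf's law: f(r) = f(1) / r
f(1) = 4493
f(90) = 4493 / 90
= 49.9 occurrences


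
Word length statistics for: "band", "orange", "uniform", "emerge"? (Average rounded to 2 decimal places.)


Lengths: "band"=4, "orange"=6, "uniform"=7, "emerge"=6
Sum = 23, Count = 4
Average = 23/4 = 5.75
= avg=5.75, min=4, max=7


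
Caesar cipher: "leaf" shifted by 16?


Word: "leaf"
Shift: 16
Each letter → (letter + shift) mod 26:
  'l' (11) + 16 = 1 → 'b'
  'e' (4) + 16 = 20 → 'u'
  'a' (0) + 16 = 16 → 'q'
  'f' (5) + 16 = 21 → 'v'
Result = "buqv"


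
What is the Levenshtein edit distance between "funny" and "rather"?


Word 1: "funny" (length 5)
Word 2: "rather" (length 6)
One optimal edit sequence (insert/delete/substitute each cost 1):
  1. insert 'r'  (+1)
  2. substitute 'f' -> 'a'  (+1)
  3. substitute 'u' -> 't'  (+1)
  4. substitute 'n' -> 'h'  (+1)
  5. substitute 'n' -> 'e'  (+1)
  6. substitute 'y' -> 'r'  (+1)
Total edit operations: 6
Edit distance = 6


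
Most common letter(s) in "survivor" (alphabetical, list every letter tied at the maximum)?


Word: "survivor"
Letter counts:
  'i': 1
  'o': 1
  'r': 2
  's': 1
  'u': 1
  'v': 2
Maximum count = 2
Most frequent = 'r', 'v' (2 times each)


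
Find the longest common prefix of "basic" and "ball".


Word 1: "basic"
Word 2: "ball"
Comparing from start:
  Pos 0: 'b' == 'b'
  Pos 1: 'a' == 'a'
  Pos 2: 's' != 'l' (stop)
LCP = "ba" (length 2)


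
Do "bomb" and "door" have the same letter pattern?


Pattern of "bomb": [0, 1, 2, 0]
Pattern of "door": [0, 1, 1, 2]
Patterns do not match
Same pattern = No


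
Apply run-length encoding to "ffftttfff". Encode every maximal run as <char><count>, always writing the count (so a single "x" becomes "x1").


String: "ffftttfff"
Scanning for consecutive runs:
  'f' x 3
  't' x 3
  'f' x 3
RLE = "f3t3f3"


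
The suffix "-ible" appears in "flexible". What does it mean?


Suffix: -ible
Example: flexible (flex + -ible)
Meaning = capable of


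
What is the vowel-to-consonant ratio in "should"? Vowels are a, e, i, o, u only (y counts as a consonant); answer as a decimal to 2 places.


Word: "should"
Vowels (a,e,i,o,u): 2
Consonants: 4
Ratio = 2/4
= 0.50


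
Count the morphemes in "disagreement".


Word: "disagreement"
Morphemes: dis- + agree + -ment
Each morpheme carries meaning
= 3 morphemes


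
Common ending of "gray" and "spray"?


Word 1: "gray"
Word 2: "spray"
Comparing from end:
  Pos -1: 'y' == 'y'
  Pos -2: 'a' == 'a'
  Pos -3: 'r' == 'r'
  Pos -4: 'g' != 'p' (stop)
LCS = "ray" (length 3)


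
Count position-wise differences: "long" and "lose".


Comparing character by character (same length = 4):
  Pos 0: 'l' vs 'l' =
  Pos 1: 'o' vs 'o' =
  Pos 2: 'n' vs 's' !=
  Pos 3: 'g' vs 'e' !=
Hamming distance = 2


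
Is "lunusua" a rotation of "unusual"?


Word: "unusual", Candidate: "lunusua"
Method: check if candidate is substring of word+word
"unusualunusual" contains "lunusua"? Yes
Is rotation = Yes


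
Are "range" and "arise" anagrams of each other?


Word 1: "range" → sorted: aegnr
Word 2: "arise" → sorted: aeirs
Same letters? aegnr != aeirs
Anagram = No


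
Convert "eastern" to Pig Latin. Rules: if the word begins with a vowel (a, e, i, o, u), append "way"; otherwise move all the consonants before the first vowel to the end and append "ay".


Word: "eastern"
Starts with vowel → add 'way'
Pig Latin = "easternway"


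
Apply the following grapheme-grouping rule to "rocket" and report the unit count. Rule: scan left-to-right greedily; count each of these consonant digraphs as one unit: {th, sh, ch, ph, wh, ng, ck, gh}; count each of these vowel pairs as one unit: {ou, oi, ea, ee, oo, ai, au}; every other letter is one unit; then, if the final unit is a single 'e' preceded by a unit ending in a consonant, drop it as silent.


Word: "rocket" (6 letters)
Left-to-right scan:
  [1] 'r' (letter)
  [2] 'o' (letter)
  [3] 'ck' (digraph)
  [4] 'e' (letter)
  [5] 't' (letter)
Units from scan: 5
Sound units = 5 units
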